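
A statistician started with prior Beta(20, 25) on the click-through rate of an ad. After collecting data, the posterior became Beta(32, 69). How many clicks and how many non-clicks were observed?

Under Beta–binomial conjugacy the posterior parameters are (a+s, b+f).
So s = 32 − 20 = 12 and f = 69 − 25 = 44.

12 clicks and 44 non-clicks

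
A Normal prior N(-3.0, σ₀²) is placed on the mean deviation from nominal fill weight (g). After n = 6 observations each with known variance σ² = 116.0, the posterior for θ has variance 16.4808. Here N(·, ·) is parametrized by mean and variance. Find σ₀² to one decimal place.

Posterior precision equals prior precision plus data precision: 1/σ_n² = 1/σ₀² + n/σ².
So 1/σ₀² = 1/16.4808 − 6/116.0 = 0.060677 − 0.051724 = 0.008953.
Hence σ₀² = 1/0.008953 ≈ 111.7.

σ₀² = 111.7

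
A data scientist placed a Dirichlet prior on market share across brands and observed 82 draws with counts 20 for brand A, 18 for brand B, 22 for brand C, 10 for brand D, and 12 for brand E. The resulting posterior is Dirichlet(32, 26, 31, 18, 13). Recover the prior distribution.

For a Dirichlet(α) prior with multinomial counts c, the posterior is Dirichlet(α + c) componentwise.
Subtract each count from the matching posterior parameter: 32−20=12, 26−18=8, 31−22=9, 18−10=8, 13−12=1.

Dirichlet(12, 8, 9, 8, 1)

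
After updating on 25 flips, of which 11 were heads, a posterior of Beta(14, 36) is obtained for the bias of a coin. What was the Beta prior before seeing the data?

Beta(3, 22)

Beta is conjugate to the binomial likelihood: posterior = Beta(α+s, β+f).
Subtract the data counts: 14−11=3, 36−14=22.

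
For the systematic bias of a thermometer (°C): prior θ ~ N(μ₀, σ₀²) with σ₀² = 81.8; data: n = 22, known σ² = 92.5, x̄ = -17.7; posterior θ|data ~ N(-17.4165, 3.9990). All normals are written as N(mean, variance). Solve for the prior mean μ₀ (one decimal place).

μ₀ = -11.9

The posterior mean is a precision-weighted average: μ_n = (τ₀μ₀ + τ_data·x̄)/(τ₀+τ_data), with τ₀=1/σ₀² and τ_data=n/σ².
Here τ₀ = 1/81.8 = 0.012225 and τ_data = 22/92.5 = 0.237838, so τ_n = 0.250063.
Rearranging for μ₀: μ₀ = (μ_n·τ_n − τ_data·x̄)/τ₀ = (-17.4165·0.250063 − 0.237838·-17.7) / 0.012225 = -0.145490/0.012225 ≈ -11.9.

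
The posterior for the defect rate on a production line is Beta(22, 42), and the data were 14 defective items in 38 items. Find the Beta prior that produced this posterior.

Beta is conjugate to the binomial likelihood: posterior = Beta(a+s, b+f).
So a = 22 − 14 = 8 and b = 42 − 24 = 18.

Beta(8, 18)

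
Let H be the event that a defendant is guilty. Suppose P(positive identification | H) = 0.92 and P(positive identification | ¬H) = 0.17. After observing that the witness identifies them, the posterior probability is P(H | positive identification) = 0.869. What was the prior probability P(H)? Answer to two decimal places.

In odds form, posterior odds = prior odds × likelihood ratio, so prior odds = posterior odds ÷ LR.
Posterior odds = 0.869/(1−0.869) = 6.6336. LR = 0.92/0.17 = 5.4118.
Prior odds = 6.6336/5.4118 = 1.2258, so P(H) = 1.2258/(1+1.2258) ≈ 0.55.

P(H) = 0.55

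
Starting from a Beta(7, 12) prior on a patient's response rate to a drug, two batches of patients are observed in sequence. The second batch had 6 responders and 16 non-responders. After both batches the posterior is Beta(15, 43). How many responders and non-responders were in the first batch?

2 responders and 15 non-responders

Because Beta–binomial updating is additive in the counts, the combined data contributed (α_post−α_prior, β_post−β_prior) successes and failures.
Total across both batches: 15−7=8 responders, 43−12=31 non-responders.
Subtract the second batch: 8−6=2 responders and 31−16=15 non-responders.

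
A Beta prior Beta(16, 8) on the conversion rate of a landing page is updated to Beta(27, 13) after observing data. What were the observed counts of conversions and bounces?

Under Beta–binomial conjugacy the posterior parameters are (a+s, b+f).
So s = 27 − 16 = 11 and f = 13 − 8 = 5.

11 conversions and 5 bounces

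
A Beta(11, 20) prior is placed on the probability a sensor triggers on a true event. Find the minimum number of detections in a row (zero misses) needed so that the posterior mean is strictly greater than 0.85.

k = 103

After k detections and 0 misses the posterior is Beta(11+k, 20), with mean (11+k)/(11+20+k).
Set (11+k)/(31+k) > 0.85 and solve: k > (0.85·31 − 11)/(1 − 0.85) = 102.333.
The smallest integer exceeding 102.333 is 103.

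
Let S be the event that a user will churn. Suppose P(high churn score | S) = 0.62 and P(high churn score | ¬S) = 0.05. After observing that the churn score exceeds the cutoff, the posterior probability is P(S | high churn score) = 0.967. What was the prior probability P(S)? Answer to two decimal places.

In odds form, posterior odds = prior odds × likelihood ratio, so prior odds = posterior odds ÷ LR.
Posterior odds = 0.967/(1−0.967) = 29.3030. LR = 0.62/0.05 = 12.4000.
Prior odds = 29.3030/12.4000 = 2.3631, so P(S) = 2.3631/(1+2.3631) ≈ 0.70.

P(S) = 0.70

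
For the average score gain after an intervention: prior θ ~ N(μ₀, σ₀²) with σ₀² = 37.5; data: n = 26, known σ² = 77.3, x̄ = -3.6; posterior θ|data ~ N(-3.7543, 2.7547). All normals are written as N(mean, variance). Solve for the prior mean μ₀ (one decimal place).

With known observation variance, the Normal–Normal posterior has precision τ_n = τ₀ + n/σ² and mean μ_n = (τ₀μ₀ + (n/σ²)x̄)/τ_n.
Here τ₀ = 1/37.5 = 0.026667 and τ_data = 26/77.3 = 0.336352, so τ_n = 0.363019.
Rearranging for μ₀: μ₀ = (μ_n·τ_n − τ_data·x̄)/τ₀ = (-3.7543·0.363019 − 0.336352·-3.6) / 0.026667 = -0.152015/0.026667 ≈ -5.7.

μ₀ = -5.7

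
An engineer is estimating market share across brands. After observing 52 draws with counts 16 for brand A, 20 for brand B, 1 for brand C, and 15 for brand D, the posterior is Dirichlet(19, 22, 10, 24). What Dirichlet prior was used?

For a Dirichlet(α) prior with multinomial counts c, the posterior is Dirichlet(α + c) componentwise.
Subtract each count from the matching posterior parameter: 19−16=3, 22−20=2, 10−1=9, 24−15=9.

Dirichlet(3, 2, 9, 9)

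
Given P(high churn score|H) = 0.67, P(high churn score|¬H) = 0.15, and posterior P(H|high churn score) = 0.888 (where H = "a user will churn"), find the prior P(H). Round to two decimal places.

Bayes' rule in odds form gives O(H|E) = O(H)·[P(E|H)/P(E|¬H)], hence O(H) = O(H|E)/LR.
Posterior odds = 0.888/(1−0.888) = 7.9286. LR = 0.67/0.15 = 4.4667.
Prior odds = 7.9286/4.4667 = 1.7750, so P(H) = 1.7750/(1+1.7750) ≈ 0.64.

P(H) = 0.64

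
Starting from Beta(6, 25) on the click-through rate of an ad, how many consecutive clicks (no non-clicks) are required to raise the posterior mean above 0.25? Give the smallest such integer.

After k clicks and 0 non-clicks the posterior is Beta(6+k, 25), with mean (6+k)/(6+25+k).
Set (6+k)/(31+k) > 0.25 and solve: k > (0.25·31 − 6)/(1 − 0.25) = 2.333.
The smallest integer exceeding 2.333 is 3, and checking k=3: (9)/(34) = 0.2647 > 0.25.

k = 3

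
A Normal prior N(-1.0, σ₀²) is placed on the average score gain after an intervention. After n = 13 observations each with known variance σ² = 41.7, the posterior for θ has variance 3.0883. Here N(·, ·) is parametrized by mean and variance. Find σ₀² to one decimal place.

Posterior precision equals prior precision plus data precision: 1/σ_n² = 1/σ₀² + n/σ².
So 1/σ₀² = 1/3.0883 − 13/41.7 = 0.323803 − 0.311751 = 0.012052.
Hence σ₀² = 1/0.012052 ≈ 83.0.

σ₀² = 83.0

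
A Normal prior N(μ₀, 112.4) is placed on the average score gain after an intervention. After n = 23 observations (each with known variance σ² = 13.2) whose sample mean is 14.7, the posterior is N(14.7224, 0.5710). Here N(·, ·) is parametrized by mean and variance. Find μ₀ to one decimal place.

μ₀ = 19.1

The posterior mean is a precision-weighted average: μ_n = (τ₀μ₀ + τ_data·x̄)/(τ₀+τ_data), with τ₀=1/σ₀² and τ_data=n/σ².
Here τ₀ = 1/112.4 = 0.008897 and τ_data = 23/13.2 = 1.742424, so τ_n = 1.751321.
Rearranging for μ₀: μ₀ = (μ_n·τ_n − τ_data·x̄)/τ₀ = (14.7224·1.751321 − 1.742424·14.7) / 0.008897 = 0.170015/0.008897 ≈ 19.1.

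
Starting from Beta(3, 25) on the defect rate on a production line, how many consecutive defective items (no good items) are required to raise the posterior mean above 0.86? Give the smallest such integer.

k = 151

After k defective items and 0 good items the posterior is Beta(3+k, 25), with mean (3+k)/(3+25+k).
Set (3+k)/(28+k) > 0.86 and solve: k > (0.86·28 − 3)/(1 − 0.86) = 150.571.
The smallest integer exceeding 150.571 is 151, and checking k=151: (154)/(179) = 0.8603 > 0.86.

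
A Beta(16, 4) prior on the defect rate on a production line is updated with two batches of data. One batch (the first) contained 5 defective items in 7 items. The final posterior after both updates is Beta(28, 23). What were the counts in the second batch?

Because Beta–binomial updating is additive in the counts, the combined data contributed (α_post−α_prior, β_post−β_prior) successes and failures.
Total across both batches: 28−16=12 defective items, 23−4=19 good items.
Subtract the first batch: 12−5=7 defective items and 19−2=17 good items.

7 defective items and 17 good items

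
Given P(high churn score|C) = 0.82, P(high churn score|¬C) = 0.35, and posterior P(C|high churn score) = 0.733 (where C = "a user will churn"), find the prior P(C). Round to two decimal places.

P(C) = 0.54

In odds form, posterior odds = prior odds × likelihood ratio, so prior odds = posterior odds ÷ LR.
Posterior odds = 0.733/(1−0.733) = 2.7453. LR = 0.82/0.35 = 2.3429.
Prior odds = 2.7453/2.3429 = 1.1718, so P(C) = 1.1718/(1+1.1718) ≈ 0.54.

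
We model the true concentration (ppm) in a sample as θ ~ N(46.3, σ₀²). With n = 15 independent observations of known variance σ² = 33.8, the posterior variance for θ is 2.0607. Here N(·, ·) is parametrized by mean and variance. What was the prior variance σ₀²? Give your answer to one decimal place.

σ₀² = 24.1

Posterior precision equals prior precision plus data precision: 1/σ_n² = 1/σ₀² + n/σ².
So 1/σ₀² = 1/2.0607 − 15/33.8 = 0.485272 − 0.443787 = 0.041485.
Hence σ₀² = 1/0.041485 ≈ 24.1.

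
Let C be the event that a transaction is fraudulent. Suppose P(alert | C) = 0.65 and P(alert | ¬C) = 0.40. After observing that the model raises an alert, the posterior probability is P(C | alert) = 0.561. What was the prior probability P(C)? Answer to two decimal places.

In odds form, posterior odds = prior odds × likelihood ratio, so prior odds = posterior odds ÷ LR.
Posterior odds = 0.561/(1−0.561) = 1.2779. LR = 0.65/0.40 = 1.6250.
Prior odds = 1.2779/1.6250 = 0.7864, so P(C) = 0.7864/(1+0.7864) ≈ 0.44.

P(C) = 0.44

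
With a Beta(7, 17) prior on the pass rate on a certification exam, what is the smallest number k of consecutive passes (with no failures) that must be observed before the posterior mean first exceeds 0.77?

After k passes and 0 failures the posterior is Beta(7+k, 17), with mean (7+k)/(7+17+k).
Set (7+k)/(24+k) > 0.77 and solve: k > (0.77·24 − 7)/(1 − 0.77) = 49.913.
The smallest integer exceeding 49.913 is 50.

k = 50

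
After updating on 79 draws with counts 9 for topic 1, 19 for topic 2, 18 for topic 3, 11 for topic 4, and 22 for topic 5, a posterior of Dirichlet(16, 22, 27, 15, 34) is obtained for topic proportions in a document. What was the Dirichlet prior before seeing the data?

For a Dirichlet(α) prior with multinomial counts c, the posterior is Dirichlet(α + c) componentwise.
Subtract each count from the matching posterior parameter: 16−9=7, 22−19=3, 27−18=9, 15−11=4, 34−22=12.

Dirichlet(7, 3, 9, 4, 12)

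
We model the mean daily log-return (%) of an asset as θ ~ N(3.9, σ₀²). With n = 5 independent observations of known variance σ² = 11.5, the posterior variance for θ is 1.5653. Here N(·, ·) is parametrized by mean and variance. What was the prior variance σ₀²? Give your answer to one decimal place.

σ₀² = 4.9

Posterior precision equals prior precision plus data precision: 1/σ_n² = 1/σ₀² + n/σ².
So 1/σ₀² = 1/1.5653 − 5/11.5 = 0.638855 − 0.434783 = 0.204072.
Hence σ₀² = 1/0.204072 ≈ 4.9.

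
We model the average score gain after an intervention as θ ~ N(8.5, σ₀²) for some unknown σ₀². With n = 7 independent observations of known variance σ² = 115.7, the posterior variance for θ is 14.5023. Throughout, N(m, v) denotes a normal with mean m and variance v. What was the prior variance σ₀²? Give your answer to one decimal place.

σ₀² = 118.3

For the Normal–Normal model with known σ², precisions add: τ_n = τ₀ + n/σ².
So 1/σ₀² = 1/14.5023 − 7/115.7 = 0.068955 − 0.060501 = 0.008454.
Hence σ₀² = 1/0.008454 ≈ 118.3.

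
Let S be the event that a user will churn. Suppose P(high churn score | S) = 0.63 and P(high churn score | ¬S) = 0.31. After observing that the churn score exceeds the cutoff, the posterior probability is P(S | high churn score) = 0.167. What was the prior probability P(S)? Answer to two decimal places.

P(S) = 0.09

Bayes' rule in odds form gives O(S|E) = O(S)·[P(E|S)/P(E|¬S)], hence O(S) = O(S|E)/LR.
Posterior odds = 0.167/(1−0.167) = 0.2005. LR = 0.63/0.31 = 2.0323.
Prior odds = 0.2005/2.0323 = 0.0987, so P(S) = 0.0987/(1+0.0987) ≈ 0.09.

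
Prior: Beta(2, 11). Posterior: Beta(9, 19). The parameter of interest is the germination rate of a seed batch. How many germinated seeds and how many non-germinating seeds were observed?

Beta is conjugate to the binomial likelihood: posterior = Beta(α+s, β+f).
Match parameters: s=9−2=7, f=19−11=8.

7 germinated seeds and 8 non-germinating seeds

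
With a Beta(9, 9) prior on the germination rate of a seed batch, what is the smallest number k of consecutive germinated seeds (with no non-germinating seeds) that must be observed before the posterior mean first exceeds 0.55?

After k germinated seeds and 0 non-germinating seeds the posterior is Beta(9+k, 9), with mean (9+k)/(9+9+k).
Set (9+k)/(18+k) > 0.55 and solve: k > (0.55·18 − 9)/(1 − 0.55) = 2.000.
The smallest integer exceeding 2.000 is 3.

k = 3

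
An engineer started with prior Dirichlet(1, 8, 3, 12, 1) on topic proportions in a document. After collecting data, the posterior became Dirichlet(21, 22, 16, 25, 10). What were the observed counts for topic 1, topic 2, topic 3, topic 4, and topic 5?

For a Dirichlet(α) prior with multinomial counts c, the posterior is Dirichlet(α + c) componentwise.
Counts are posterior − prior componentwise: 21−1=20, 22−8=14, 16−3=13, 25−12=13, 10−1=9.

counts (20, 14, 13, 13, 9)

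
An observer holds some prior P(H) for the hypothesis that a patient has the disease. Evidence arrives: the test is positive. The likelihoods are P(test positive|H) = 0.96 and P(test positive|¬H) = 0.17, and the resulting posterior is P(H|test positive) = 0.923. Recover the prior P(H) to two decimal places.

Bayes' rule in odds form gives O(H|E) = O(H)·[P(E|H)/P(E|¬H)], hence O(H) = O(H|E)/LR.
Posterior odds = 0.923/(1−0.923) = 11.9870. LR = 0.96/0.17 = 5.6471.
Prior odds = 11.9870/5.6471 = 2.1227, so P(H) = 2.1227/(1+2.1227) ≈ 0.68.

P(H) = 0.68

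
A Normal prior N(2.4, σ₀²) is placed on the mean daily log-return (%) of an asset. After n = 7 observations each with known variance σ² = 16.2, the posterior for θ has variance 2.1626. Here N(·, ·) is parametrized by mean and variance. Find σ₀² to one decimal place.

Posterior precision equals prior precision plus data precision: 1/σ_n² = 1/σ₀² + n/σ².
So 1/σ₀² = 1/2.1626 − 7/16.2 = 0.462406 − 0.432099 = 0.030307.
Hence σ₀² = 1/0.030307 ≈ 33.0.

σ₀² = 33.0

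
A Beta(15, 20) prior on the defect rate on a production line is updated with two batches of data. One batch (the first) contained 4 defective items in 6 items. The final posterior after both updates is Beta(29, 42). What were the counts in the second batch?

Sequential conjugate updates are equivalent to a single update on the pooled data, so total successes = posterior α − prior α and total failures = posterior β − prior β.
Total across both batches: 29−15=14 defective items, 42−20=22 good items.
Subtract the first batch: 14−4=10 defective items and 22−2=20 good items.

10 defective items and 20 good items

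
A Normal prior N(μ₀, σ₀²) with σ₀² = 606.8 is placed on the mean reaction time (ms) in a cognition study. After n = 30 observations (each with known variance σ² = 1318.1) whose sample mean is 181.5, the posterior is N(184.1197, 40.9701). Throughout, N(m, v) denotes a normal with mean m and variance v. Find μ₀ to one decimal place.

With known observation variance, the Normal–Normal posterior has precision τ_n = τ₀ + n/σ² and mean μ_n = (τ₀μ₀ + (n/σ²)x̄)/τ_n.
Here τ₀ = 1/606.8 = 0.001648 and τ_data = 30/1318.1 = 0.022760, so τ_n = 0.024408.
Rearranging for μ₀: μ₀ = (μ_n·τ_n − τ_data·x̄)/τ₀ = (184.1197·0.024408 − 0.022760·181.5) / 0.001648 = 0.363054/0.001648 ≈ 220.3.

μ₀ = 220.3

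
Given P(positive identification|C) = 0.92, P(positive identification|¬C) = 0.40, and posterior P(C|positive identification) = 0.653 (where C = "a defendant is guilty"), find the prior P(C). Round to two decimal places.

Bayes' rule in odds form gives O(C|E) = O(C)·[P(E|C)/P(E|¬C)], hence O(C) = O(C|E)/LR.
Posterior odds = 0.653/(1−0.653) = 1.8818. LR = 0.92/0.40 = 2.3000.
Prior odds = 1.8818/2.3000 = 0.8182, so P(C) = 0.8182/(1+0.8182) ≈ 0.45.

P(C) = 0.45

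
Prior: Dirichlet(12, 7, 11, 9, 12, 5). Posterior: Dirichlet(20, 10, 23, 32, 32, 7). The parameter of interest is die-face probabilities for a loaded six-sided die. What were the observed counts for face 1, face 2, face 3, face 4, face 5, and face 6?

For a Dirichlet(α) prior with multinomial counts c, the posterior is Dirichlet(α + c) componentwise.
Counts are posterior − prior componentwise: 20−12=8, 10−7=3, 23−11=12, 32−9=23, 32−12=20, 7−5=2.

counts (8, 3, 12, 23, 20, 2)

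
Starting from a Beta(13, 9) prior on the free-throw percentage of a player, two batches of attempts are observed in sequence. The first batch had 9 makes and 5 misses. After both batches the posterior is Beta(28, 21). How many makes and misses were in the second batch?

6 makes and 7 misses

Sequential conjugate updates are equivalent to a single update on the pooled data, so total successes = posterior α − prior α and total failures = posterior β − prior β.
Total across both batches: 28−13=15 makes, 21−9=12 misses.
Subtract the first batch: 15−9=6 makes and 12−5=7 misses.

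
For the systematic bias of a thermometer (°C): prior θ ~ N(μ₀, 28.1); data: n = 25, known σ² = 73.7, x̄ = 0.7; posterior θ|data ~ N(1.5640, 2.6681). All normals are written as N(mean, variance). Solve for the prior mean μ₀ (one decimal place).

μ₀ = 9.8

The posterior mean is a precision-weighted average: μ_n = (τ₀μ₀ + τ_data·x̄)/(τ₀+τ_data), with τ₀=1/σ₀² and τ_data=n/σ².
Here τ₀ = 1/28.1 = 0.035587 and τ_data = 25/73.7 = 0.339213, so τ_n = 0.374800.
Rearranging for μ₀: μ₀ = (μ_n·τ_n − τ_data·x̄)/τ₀ = (1.5640·0.374800 − 0.339213·0.7) / 0.035587 = 0.348738/0.035587 ≈ 9.8.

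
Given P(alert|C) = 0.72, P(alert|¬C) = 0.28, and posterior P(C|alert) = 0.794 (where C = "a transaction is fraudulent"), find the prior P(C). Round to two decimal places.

In odds form, posterior odds = prior odds × likelihood ratio, so prior odds = posterior odds ÷ LR.
Posterior odds = 0.794/(1−0.794) = 3.8544. LR = 0.72/0.28 = 2.5714.
Prior odds = 3.8544/2.5714 = 1.4989, so P(C) = 1.4989/(1+1.4989) ≈ 0.60.

P(C) = 0.60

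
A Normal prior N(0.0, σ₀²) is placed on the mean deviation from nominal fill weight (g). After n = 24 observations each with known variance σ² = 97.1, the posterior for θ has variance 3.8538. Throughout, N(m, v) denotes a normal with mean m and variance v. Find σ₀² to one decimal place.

σ₀² = 81.2

Posterior precision equals prior precision plus data precision: 1/σ_n² = 1/σ₀² + n/σ².
So 1/σ₀² = 1/3.8538 − 24/97.1 = 0.259484 − 0.247168 = 0.012316.
Hence σ₀² = 1/0.012316 ≈ 81.2.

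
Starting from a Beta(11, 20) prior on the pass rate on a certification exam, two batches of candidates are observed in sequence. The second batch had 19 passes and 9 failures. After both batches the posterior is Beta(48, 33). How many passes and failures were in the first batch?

Because Beta–binomial updating is additive in the counts, the combined data contributed (α_post−α_prior, β_post−β_prior) successes and failures.
Total across both batches: 48−11=37 passes, 33−20=13 failures.
Subtract the second batch: 37−19=18 passes and 13−9=4 failures.

18 passes and 4 failures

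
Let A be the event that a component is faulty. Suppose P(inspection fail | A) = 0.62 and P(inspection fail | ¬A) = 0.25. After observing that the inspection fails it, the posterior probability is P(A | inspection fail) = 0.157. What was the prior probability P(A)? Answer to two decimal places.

In odds form, posterior odds = prior odds × likelihood ratio, so prior odds = posterior odds ÷ LR.
Posterior odds = 0.157/(1−0.157) = 0.1862. LR = 0.62/0.25 = 2.4800.
Prior odds = 0.1862/2.4800 = 0.0751, so P(A) = 0.0751/(1+0.0751) ≈ 0.07.

P(A) = 0.07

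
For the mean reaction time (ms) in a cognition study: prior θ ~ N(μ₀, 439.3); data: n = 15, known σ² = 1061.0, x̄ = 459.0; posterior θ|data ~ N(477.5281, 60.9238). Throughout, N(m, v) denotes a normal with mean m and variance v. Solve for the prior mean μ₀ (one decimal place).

The posterior mean is a precision-weighted average: μ_n = (τ₀μ₀ + τ_data·x̄)/(τ₀+τ_data), with τ₀=1/σ₀² and τ_data=n/σ².
Here τ₀ = 1/439.3 = 0.002276 and τ_data = 15/1061.0 = 0.014138, so τ_n = 0.016414.
Rearranging for μ₀: μ₀ = (μ_n·τ_n − τ_data·x̄)/τ₀ = (477.5281·0.016414 − 0.014138·459.0) / 0.002276 = 1.348804/0.002276 ≈ 592.6.

μ₀ = 592.6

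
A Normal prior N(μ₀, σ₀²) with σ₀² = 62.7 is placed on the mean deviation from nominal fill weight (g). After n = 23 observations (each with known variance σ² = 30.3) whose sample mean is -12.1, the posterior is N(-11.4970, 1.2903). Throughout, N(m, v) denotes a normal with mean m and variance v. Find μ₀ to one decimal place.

The posterior mean is a precision-weighted average: μ_n = (τ₀μ₀ + τ_data·x̄)/(τ₀+τ_data), with τ₀=1/σ₀² and τ_data=n/σ².
Here τ₀ = 1/62.7 = 0.015949 and τ_data = 23/30.3 = 0.759076, so τ_n = 0.775025.
Rearranging for μ₀: μ₀ = (μ_n·τ_n − τ_data·x̄)/τ₀ = (-11.4970·0.775025 − 0.759076·-12.1) / 0.015949 = 0.274357/0.015949 ≈ 17.2.

μ₀ = 17.2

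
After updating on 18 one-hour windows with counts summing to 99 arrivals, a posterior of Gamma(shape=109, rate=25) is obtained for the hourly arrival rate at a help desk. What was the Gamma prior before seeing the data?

Gamma–Poisson conjugacy: posterior shape = α + Σxᵢ, posterior rate = β + n.
So α = 109 − 99 = 10 and β = 25 − 18 = 7.

Gamma(shape=10, rate=7)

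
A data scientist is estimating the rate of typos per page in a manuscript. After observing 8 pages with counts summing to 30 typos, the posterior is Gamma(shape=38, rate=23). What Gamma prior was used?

Gamma–Poisson conjugacy: posterior shape = α + Σxᵢ, posterior rate = β + n.
So α = 38 − 30 = 8 and β = 23 − 8 = 15.

Gamma(shape=8, rate=15)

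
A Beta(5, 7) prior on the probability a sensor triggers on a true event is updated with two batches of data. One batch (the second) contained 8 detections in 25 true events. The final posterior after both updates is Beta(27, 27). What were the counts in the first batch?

Because Beta–binomial updating is additive in the counts, the combined data contributed (α_post−α_prior, β_post−β_prior) successes and failures.
Total across both batches: 27−5=22 detections, 27−7=20 misses.
Subtract the second batch: 22−8=14 detections and 20−17=3 misses.

14 detections and 3 misses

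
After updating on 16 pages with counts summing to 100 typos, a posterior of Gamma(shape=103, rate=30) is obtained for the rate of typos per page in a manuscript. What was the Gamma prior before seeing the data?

A Gamma(α, β) prior (rate parametrization) on a Poisson rate with n observations summing to S gives posterior Gamma(α+S, β+n).
So α = 103 − 100 = 3 and β = 30 − 16 = 14.

Gamma(shape=3, rate=14)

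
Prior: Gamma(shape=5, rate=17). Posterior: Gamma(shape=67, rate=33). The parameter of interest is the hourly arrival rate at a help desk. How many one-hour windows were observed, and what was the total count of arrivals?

n = 16 one-hour windows with total 62 arrivals

A Gamma(α, β) prior (rate parametrization) on a Poisson rate with n observations summing to S gives posterior Gamma(α+S, β+n).
Matching: Σxᵢ = 67 − 5 = 62 and n = 33 − 17 = 16.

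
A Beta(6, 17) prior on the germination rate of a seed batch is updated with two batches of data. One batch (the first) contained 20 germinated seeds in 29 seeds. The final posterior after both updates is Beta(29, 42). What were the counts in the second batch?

3 germinated seeds and 16 non-germinating seeds

Sequential conjugate updates are equivalent to a single update on the pooled data, so total successes = posterior α − prior α and total failures = posterior β − prior β.
Total across both batches: 29−6=23 germinated seeds, 42−17=25 non-germinating seeds.
Subtract the first batch: 23−20=3 germinated seeds and 25−9=16 non-germinating seeds.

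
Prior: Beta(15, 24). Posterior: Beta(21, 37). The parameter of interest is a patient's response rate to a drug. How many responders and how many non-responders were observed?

Beta is conjugate to the binomial likelihood: posterior = Beta(α+s, β+f).
So s = 21 − 15 = 6 and f = 37 − 24 = 13.

6 responders and 13 non-responders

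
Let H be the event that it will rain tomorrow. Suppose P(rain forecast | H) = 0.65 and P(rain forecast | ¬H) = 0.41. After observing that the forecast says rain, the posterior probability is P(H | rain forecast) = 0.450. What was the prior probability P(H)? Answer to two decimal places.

Bayes' rule in odds form gives O(H|E) = O(H)·[P(E|H)/P(E|¬H)], hence O(H) = O(H|E)/LR.
Posterior odds = 0.450/(1−0.450) = 0.8182. LR = 0.65/0.41 = 1.5854.
Prior odds = 0.8182/1.5854 = 0.5161, so P(H) = 0.5161/(1+0.5161) ≈ 0.34.

P(H) = 0.34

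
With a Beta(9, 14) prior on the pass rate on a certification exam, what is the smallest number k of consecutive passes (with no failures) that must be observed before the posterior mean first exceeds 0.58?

After k passes and 0 failures the posterior is Beta(9+k, 14), with mean (9+k)/(9+14+k).
Set (9+k)/(23+k) > 0.58 and solve: k > (0.58·23 − 9)/(1 − 0.58) = 10.333.
The smallest integer exceeding 10.333 is 11.

k = 11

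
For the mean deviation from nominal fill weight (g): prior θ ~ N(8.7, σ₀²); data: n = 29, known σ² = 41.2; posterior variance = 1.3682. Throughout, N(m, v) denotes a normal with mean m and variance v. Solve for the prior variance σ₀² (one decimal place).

For the Normal–Normal model with known σ², precisions add: τ_n = τ₀ + n/σ².
So 1/σ₀² = 1/1.3682 − 29/41.2 = 0.730887 − 0.703883 = 0.027004.
Hence σ₀² = 1/0.027004 ≈ 37.0.

σ₀² = 37.0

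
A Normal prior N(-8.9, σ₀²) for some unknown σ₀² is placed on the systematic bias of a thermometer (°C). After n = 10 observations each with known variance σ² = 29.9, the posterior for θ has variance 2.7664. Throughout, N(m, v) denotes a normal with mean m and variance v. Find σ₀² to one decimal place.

For the Normal–Normal model with known σ², precisions add: τ_n = τ₀ + n/σ².
So 1/σ₀² = 1/2.7664 − 10/29.9 = 0.361481 − 0.334448 = 0.027033.
Hence σ₀² = 1/0.027033 ≈ 37.0.

σ₀² = 37.0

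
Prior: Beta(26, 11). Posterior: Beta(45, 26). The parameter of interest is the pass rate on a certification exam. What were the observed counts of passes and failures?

19 passes and 15 failures

Under Beta–binomial conjugacy the posterior parameters are (a+s, b+f).
Match parameters: s=45−26=19, f=26−11=15.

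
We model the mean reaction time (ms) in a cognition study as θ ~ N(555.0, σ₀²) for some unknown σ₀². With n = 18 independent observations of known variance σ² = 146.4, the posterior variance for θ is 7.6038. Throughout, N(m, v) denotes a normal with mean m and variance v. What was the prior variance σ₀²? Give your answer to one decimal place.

σ₀² = 116.8

For the Normal–Normal model with known σ², precisions add: τ_n = τ₀ + n/σ².
So 1/σ₀² = 1/7.6038 − 18/146.4 = 0.131513 − 0.122951 = 0.008562.
Hence σ₀² = 1/0.008562 ≈ 116.8.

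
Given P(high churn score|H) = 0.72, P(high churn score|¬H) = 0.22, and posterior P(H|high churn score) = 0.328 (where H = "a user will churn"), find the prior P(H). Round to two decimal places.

P(H) = 0.13

In odds form, posterior odds = prior odds × likelihood ratio, so prior odds = posterior odds ÷ LR.
Posterior odds = 0.328/(1−0.328) = 0.4881. LR = 0.72/0.22 = 3.2727.
Prior odds = 0.4881/3.2727 = 0.1491, so P(H) = 0.1491/(1+0.1491) ≈ 0.13.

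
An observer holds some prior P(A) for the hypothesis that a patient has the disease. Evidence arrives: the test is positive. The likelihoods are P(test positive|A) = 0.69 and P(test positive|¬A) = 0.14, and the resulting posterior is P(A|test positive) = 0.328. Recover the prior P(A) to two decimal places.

In odds form, posterior odds = prior odds × likelihood ratio, so prior odds = posterior odds ÷ LR.
Posterior odds = 0.328/(1−0.328) = 0.4881. LR = 0.69/0.14 = 4.9286.
Prior odds = 0.4881/4.9286 = 0.0990, so P(A) = 0.0990/(1+0.0990) ≈ 0.09.

P(A) = 0.09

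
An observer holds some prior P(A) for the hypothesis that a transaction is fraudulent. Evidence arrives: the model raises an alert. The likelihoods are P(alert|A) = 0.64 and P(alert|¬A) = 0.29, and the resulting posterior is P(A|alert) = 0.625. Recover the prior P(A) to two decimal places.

P(A) = 0.43

In odds form, posterior odds = prior odds × likelihood ratio, so prior odds = posterior odds ÷ LR.
Posterior odds = 0.625/(1−0.625) = 1.6667. LR = 0.64/0.29 = 2.2069.
Prior odds = 1.6667/2.2069 = 0.7552, so P(A) = 0.7552/(1+0.7552) ≈ 0.43.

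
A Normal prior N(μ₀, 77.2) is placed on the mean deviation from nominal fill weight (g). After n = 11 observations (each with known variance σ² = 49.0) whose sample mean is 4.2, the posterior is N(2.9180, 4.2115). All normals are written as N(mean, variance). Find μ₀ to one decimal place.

μ₀ = -19.3

The posterior mean is a precision-weighted average: μ_n = (τ₀μ₀ + τ_data·x̄)/(τ₀+τ_data), with τ₀=1/σ₀² and τ_data=n/σ².
Here τ₀ = 1/77.2 = 0.012953 and τ_data = 11/49.0 = 0.224490, so τ_n = 0.237443.
Rearranging for μ₀: μ₀ = (μ_n·τ_n − τ_data·x̄)/τ₀ = (2.9180·0.237443 − 0.224490·4.2) / 0.012953 = -0.249999/0.012953 ≈ -19.3.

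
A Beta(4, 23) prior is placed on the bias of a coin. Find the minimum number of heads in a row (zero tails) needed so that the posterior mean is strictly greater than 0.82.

k = 101

After k heads and 0 tails the posterior is Beta(4+k, 23), with mean (4+k)/(4+23+k).
Set (4+k)/(27+k) > 0.82 and solve: k > (0.82·27 − 4)/(1 − 0.82) = 100.778.
The smallest integer exceeding 100.778 is 101.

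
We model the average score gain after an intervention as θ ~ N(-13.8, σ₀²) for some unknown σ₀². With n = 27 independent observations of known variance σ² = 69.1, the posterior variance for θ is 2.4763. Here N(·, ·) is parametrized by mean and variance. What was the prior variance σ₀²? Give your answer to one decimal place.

σ₀² = 76.4

For the Normal–Normal model with known σ², precisions add: τ_n = τ₀ + n/σ².
So 1/σ₀² = 1/2.4763 − 27/69.1 = 0.403828 − 0.390738 = 0.013090.
Hence σ₀² = 1/0.013090 ≈ 76.4.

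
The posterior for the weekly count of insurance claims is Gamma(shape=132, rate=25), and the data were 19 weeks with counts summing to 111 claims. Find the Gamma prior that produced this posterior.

Gamma–Poisson conjugacy: posterior shape = α + Σxᵢ, posterior rate = β + n.
So α = 132 − 111 = 21 and β = 25 − 19 = 6.

Gamma(shape=21, rate=6)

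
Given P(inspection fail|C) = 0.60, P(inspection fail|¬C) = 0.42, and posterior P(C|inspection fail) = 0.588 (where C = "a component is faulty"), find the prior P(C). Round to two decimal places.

P(C) = 0.50

Bayes' rule in odds form gives O(C|E) = O(C)·[P(E|C)/P(E|¬C)], hence O(C) = O(C|E)/LR.
Posterior odds = 0.588/(1−0.588) = 1.4272. LR = 0.60/0.42 = 1.4286.
Prior odds = 1.4272/1.4286 = 0.9990, so P(C) = 0.9990/(1+0.9990) ≈ 0.50.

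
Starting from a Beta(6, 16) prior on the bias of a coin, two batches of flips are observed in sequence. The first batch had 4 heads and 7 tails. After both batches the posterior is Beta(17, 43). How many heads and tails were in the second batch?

Because Beta–binomial updating is additive in the counts, the combined data contributed (α_post−α_prior, β_post−β_prior) successes and failures.
Total across both batches: 17−6=11 heads, 43−16=27 tails.
Subtract the first batch: 11−4=7 heads and 27−7=20 tails.

7 heads and 20 tails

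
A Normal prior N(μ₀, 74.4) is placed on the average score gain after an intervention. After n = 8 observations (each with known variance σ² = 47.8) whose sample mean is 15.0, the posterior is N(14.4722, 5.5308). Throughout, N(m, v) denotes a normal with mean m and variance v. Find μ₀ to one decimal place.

μ₀ = 7.9

The posterior mean is a precision-weighted average: μ_n = (τ₀μ₀ + τ_data·x̄)/(τ₀+τ_data), with τ₀=1/σ₀² and τ_data=n/σ².
Here τ₀ = 1/74.4 = 0.013441 and τ_data = 8/47.8 = 0.167364, so τ_n = 0.180805.
Rearranging for μ₀: μ₀ = (μ_n·τ_n − τ_data·x̄)/τ₀ = (14.4722·0.180805 − 0.167364·15.0) / 0.013441 = 0.106186/0.013441 ≈ 7.9.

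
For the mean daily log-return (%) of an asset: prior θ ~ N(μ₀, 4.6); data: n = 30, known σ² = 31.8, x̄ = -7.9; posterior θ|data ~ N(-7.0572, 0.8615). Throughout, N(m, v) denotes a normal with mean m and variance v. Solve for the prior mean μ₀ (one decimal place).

μ₀ = -3.4

The posterior mean is a precision-weighted average: μ_n = (τ₀μ₀ + τ_data·x̄)/(τ₀+τ_data), with τ₀=1/σ₀² and τ_data=n/σ².
Here τ₀ = 1/4.6 = 0.217391 and τ_data = 30/31.8 = 0.943396, so τ_n = 1.160787.
Rearranging for μ₀: μ₀ = (μ_n·τ_n − τ_data·x̄)/τ₀ = (-7.0572·1.160787 − 0.943396·-7.9) / 0.217391 = -0.739078/0.217391 ≈ -3.4.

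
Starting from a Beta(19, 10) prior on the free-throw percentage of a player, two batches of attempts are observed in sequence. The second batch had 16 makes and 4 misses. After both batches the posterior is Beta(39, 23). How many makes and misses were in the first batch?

4 makes and 9 misses

Because Beta–binomial updating is additive in the counts, the combined data contributed (α_post−α_prior, β_post−β_prior) successes and failures.
Total across both batches: 39−19=20 makes, 23−10=13 misses.
Subtract the second batch: 20−16=4 makes and 13−4=9 misses.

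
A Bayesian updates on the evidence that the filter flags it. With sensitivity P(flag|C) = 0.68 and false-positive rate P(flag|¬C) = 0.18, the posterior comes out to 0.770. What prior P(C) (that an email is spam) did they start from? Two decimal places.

P(C) = 0.47

Bayes' rule in odds form gives O(C|E) = O(C)·[P(E|C)/P(E|¬C)], hence O(C) = O(C|E)/LR.
Posterior odds = 0.770/(1−0.770) = 3.3478. LR = 0.68/0.18 = 3.7778.
Prior odds = 3.3478/3.7778 = 0.8862, so P(C) = 0.8862/(1+0.8862) ≈ 0.47.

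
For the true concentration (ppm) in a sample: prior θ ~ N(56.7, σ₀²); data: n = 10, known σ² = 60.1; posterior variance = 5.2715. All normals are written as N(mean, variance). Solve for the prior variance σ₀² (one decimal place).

Posterior precision equals prior precision plus data precision: 1/σ_n² = 1/σ₀² + n/σ².
So 1/σ₀² = 1/5.2715 − 10/60.1 = 0.189699 − 0.166389 = 0.023310.
Hence σ₀² = 1/0.023310 ≈ 42.9.

σ₀² = 42.9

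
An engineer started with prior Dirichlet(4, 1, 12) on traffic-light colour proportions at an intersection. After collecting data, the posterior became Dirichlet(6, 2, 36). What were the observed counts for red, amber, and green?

For a Dirichlet(α) prior with multinomial counts c, the posterior is Dirichlet(α + c) componentwise.
Counts are posterior − prior componentwise: 6−4=2, 2−1=1, 36−12=24.

counts (2, 1, 24)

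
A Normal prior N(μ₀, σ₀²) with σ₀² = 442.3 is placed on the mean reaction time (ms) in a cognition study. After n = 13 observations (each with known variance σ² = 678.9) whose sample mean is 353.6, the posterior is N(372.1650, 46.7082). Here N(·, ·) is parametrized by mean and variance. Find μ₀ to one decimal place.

μ₀ = 529.4

The posterior mean is a precision-weighted average: μ_n = (τ₀μ₀ + τ_data·x̄)/(τ₀+τ_data), with τ₀=1/σ₀² and τ_data=n/σ².
Here τ₀ = 1/442.3 = 0.002261 and τ_data = 13/678.9 = 0.019149, so τ_n = 0.021410.
Rearranging for μ₀: μ₀ = (μ_n·τ_n − τ_data·x̄)/τ₀ = (372.1650·0.021410 − 0.019149·353.6) / 0.002261 = 1.196966/0.002261 ≈ 529.4.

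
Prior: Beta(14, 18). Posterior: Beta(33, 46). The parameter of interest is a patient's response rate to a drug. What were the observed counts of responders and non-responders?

19 responders and 28 non-responders

A Beta(a, b) prior with s successes and f failures in binomial data gives a Beta(a+s, b+f) posterior.
So s = 33 − 14 = 19 and f = 46 − 18 = 28.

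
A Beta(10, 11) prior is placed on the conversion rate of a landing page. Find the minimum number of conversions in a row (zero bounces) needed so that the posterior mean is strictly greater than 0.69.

After k conversions and 0 bounces the posterior is Beta(10+k, 11), with mean (10+k)/(10+11+k).
Set (10+k)/(21+k) > 0.69 and solve: k > (0.69·21 − 10)/(1 − 0.69) = 14.484.
The smallest integer exceeding 14.484 is 15, and checking k=15: (25)/(36) = 0.6944 > 0.69.

k = 15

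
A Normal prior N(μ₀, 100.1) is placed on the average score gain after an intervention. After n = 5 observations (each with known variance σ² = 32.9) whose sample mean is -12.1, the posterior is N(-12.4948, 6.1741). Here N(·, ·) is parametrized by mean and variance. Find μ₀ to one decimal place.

With known observation variance, the Normal–Normal posterior has precision τ_n = τ₀ + n/σ² and mean μ_n = (τ₀μ₀ + (n/σ²)x̄)/τ_n.
Here τ₀ = 1/100.1 = 0.009990 and τ_data = 5/32.9 = 0.151976, so τ_n = 0.161966.
Rearranging for μ₀: μ₀ = (μ_n·τ_n − τ_data·x̄)/τ₀ = (-12.4948·0.161966 − 0.151976·-12.1) / 0.009990 = -0.184823/0.009990 ≈ -18.5.

μ₀ = -18.5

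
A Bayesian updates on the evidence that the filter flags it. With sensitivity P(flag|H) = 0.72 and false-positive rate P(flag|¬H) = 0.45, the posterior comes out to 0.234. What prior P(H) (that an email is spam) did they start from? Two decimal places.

P(H) = 0.16

Bayes' rule in odds form gives O(H|E) = O(H)·[P(E|H)/P(E|¬H)], hence O(H) = O(H|E)/LR.
Posterior odds = 0.234/(1−0.234) = 0.3055. LR = 0.72/0.45 = 1.6000.
Prior odds = 0.3055/1.6000 = 0.1909, so P(H) = 0.1909/(1+0.1909) ≈ 0.16.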